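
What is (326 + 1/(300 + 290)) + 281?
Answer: 358131/590 ≈ 607.00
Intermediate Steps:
(326 + 1/(300 + 290)) + 281 = (326 + 1/590) + 281 = 192341/590 + 281 = 358131/590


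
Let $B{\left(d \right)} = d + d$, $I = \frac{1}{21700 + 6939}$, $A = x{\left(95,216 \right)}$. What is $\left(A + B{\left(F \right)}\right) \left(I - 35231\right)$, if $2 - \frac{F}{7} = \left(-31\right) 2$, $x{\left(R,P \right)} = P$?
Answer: $- \frac{1121986436096}{28639} \approx -3.9177 \cdot 10^{7}$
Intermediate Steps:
$A = 216$
$F = 448$ ($F = 14 - 7 \left(\left(-31\right) 2\right) = 14 - -434 = 14 + 434 = 448$)
$I = \frac{1}{28639} \approx 3.4917 \cdot 10^{-5}$
$B{\left(d \right)} = 2 d$
$\left(A + B{\left(F \right)}\right) \left(I - 35231\right) = \left(216 + 2 \cdot 448\right) \left(\frac{1}{28639} - 35231\right) = \left(216 + 896\right) \left(- \frac{1008980608}{28639}\right) = 1112 \left(- \frac{1008980608}{28639}\right) = - \frac{1121986436096}{28639}$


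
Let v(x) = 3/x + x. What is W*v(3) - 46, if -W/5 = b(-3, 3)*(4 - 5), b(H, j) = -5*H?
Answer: 254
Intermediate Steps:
v(x) = x + 3/x
W = 75 (W = -5*(-5*(-3))*(4 - 5) = -75*(-1) = -5*(-15) = 75)
W*v(3) - 46 = 75*(3 + 3/3) - 46 = 75*(3 + 3*(⅓)) - 46 = 75*(3 + 1) - 46 = 75*4 - 46 = 300 - 46 = 254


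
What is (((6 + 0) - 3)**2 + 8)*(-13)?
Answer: -221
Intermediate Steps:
(((6 + 0) - 3)**2 + 8)*(-13) = ((6 - 3)**2 + 8)*(-13) = (3**2 + 8)*(-13) = (9 + 8)*(-13) = 17*(-13) = -221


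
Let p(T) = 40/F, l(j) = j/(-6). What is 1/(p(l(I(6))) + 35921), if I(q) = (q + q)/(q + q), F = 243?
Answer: 243/8728843 ≈ 2.7839e-5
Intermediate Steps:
I(q) = 1 (I(q) = (2*q)/((2*q)) = (2*q)*(1/(2*q)) = 1)
l(j) = -j/6 (l(j) = j*(-⅙) = -j/6)
p(T) = 40/243
1/(p(l(I(6))) + 35921) = 1/(40/243 + 35921) = 1/(8728843/243) = 243/8728843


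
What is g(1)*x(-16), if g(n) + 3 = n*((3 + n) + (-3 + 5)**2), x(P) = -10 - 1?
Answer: -55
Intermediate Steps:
x(P) = -11
g(n) = -3 + n*(7 + n) (g(n) = -3 + n*((3 + n) + (-3 + 5)**2) = -3 + n*((3 + n) + 2**2) = -3 + n*((3 + n) + 4) = -3 + n*(7 + n))
g(1)*x(-16) = (-3 + 1**2 + 7*1)*(-11) = (-3 + 1 + 7)*(-11) = 5*(-11) = -55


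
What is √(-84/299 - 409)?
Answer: 5*I*√1463605/299 ≈ 20.231*I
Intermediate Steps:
√(-84/299 - 409) = √(-122375/299) = 5*I*√1463605/299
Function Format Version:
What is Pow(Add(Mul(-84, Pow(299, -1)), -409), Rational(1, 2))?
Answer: Mul(Rational(5, 299), I, Pow(1463605, Rational(1, 2))) ≈ Mul(20.231, I)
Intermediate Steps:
Pow(Add(Mul(-84, Pow(299, -1)), -409), Rational(1, 2)) = Pow(Add(Mul(-84, Rational(1, 299)), -409), Rational(1, 2)) = Pow(Add(Rational(-84, 299), -409), Rational(1, 2)) = Pow(Rational(-122375, 299), Rational(1, 2)) = Mul(Rational(5, 299), I, Pow(1463605, Rational(1, 2)))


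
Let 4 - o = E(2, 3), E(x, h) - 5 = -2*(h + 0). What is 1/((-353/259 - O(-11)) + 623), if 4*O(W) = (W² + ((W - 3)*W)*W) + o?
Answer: 259/262532 ≈ 0.00098655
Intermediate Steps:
E(x, h) = 5 - 2*h (E(x, h) = 5 - 2*(h + 0) = 5 - 2*h)
o = 5 (o = 4 - (5 - 2*3) = 4 - (5 - 6) = 4 - 1*(-1) = 4 + 1 = 5)
O(W) = 5/4 + W²/4 + W²*(-3 + W)/4 (O(W) = ((W² + ((W - 3)*W)*W) + 5)/4 = ((W² + ((-3 + W)*W)*W) + 5)/4 = ((W² + (W*(-3 + W))*W) + 5)/4 = ((W² + W²*(-3 + W)) + 5)/4 = (5 + W² + W²*(-3 + W))/4 = 5/4 + W²/4 + W²*(-3 + W)/4)
1/((-353/259 - O(-11)) + 623) = 1/((-353/259 - (5/4 - ½*(-11)² + (¼)*(-11)³)) + 623) = 1/((-353*1/259 - (5/4 - ½*121 + (¼)*(-1331))) + 623) = 1/((-353/259 - (5/4 - 121/2 - 1331/4)) + 623) = 1/((-353/259 - 1*(-392)) + 623) = 1/((-353/259 + 392) + 623) = 1/(101175/259 + 623) = 1/(262532/259) = 259/262532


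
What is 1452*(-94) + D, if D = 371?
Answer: -136117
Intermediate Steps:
1452*(-94) + D = 1452*(-94) + 371 = -136488 + 371 = -136117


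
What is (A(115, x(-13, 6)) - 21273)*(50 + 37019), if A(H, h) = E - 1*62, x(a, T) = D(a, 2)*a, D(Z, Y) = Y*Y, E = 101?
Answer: -787123146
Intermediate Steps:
D(Z, Y) = Y²
x(a, T) = 4*a (x(a, T) = 2²*a = 4*a)
A(H, h) = 39 (A(H, h) = 101 - 1*62 = 101 - 62 = 39)
(A(115, x(-13, 6)) - 21273)*(50 + 37019) = (39 - 21273)*(50 + 37019) = -21234*37069 = -787123146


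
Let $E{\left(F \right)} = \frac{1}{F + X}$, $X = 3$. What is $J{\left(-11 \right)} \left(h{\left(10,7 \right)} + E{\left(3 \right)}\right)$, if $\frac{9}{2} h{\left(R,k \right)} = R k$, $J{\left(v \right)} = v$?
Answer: $- \frac{3113}{18} \approx -172.94$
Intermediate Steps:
$h{\left(R,k \right)} = \frac{2 R k}{9}$
$E{\left(F \right)} = \frac{1}{3 + F}$ ($E{\left(F \right)} = \frac{1}{F + 3} = \frac{1}{3 + F}$)
$J{\left(-11 \right)} \left(h{\left(10,7 \right)} + E{\left(3 \right)}\right) = - 11 \left(\frac{2}{9} \cdot 10 \cdot 7 + \frac{1}{3 + 3}\right) = - 11 \left(\frac{140}{9} + \frac{1}{6}\right) = \left(-11\right) \frac{283}{18} = - \frac{3113}{18}$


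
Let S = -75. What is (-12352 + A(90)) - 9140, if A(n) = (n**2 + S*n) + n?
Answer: -20052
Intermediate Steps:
A(n) = n**2 - 74*n (A(n) = (n**2 - 75*n) + n = n**2 - 74*n)
(-12352 + A(90)) - 9140 = (-12352 + 90*(-74 + 90)) - 9140 = (-12352 + 90*16) - 9140 = (-12352 + 1440) - 9140 = -10912 - 9140 = -20052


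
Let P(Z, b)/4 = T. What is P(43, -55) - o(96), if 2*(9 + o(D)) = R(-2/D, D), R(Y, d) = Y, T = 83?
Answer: 32737/96 ≈ 341.01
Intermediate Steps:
o(D) = -9 - 1/D (o(D) = -9 + (-2/D)/2 = -9 - 1/D)
P(Z, b) = 332 (P(Z, b) = 4*83 = 332)
P(43, -55) - o(96) = 332 - (-9 - 1/96) = 332 - 1*(-865/96) = 332 + 865/96 = 32737/96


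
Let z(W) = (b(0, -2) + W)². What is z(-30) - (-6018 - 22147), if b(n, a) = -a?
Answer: 28949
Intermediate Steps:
z(W) = (2 + W)² (z(W) = (-1*(-2) + W)² = (2 + W)²)
z(-30) - (-6018 - 22147) = (2 - 30)² - (-6018 - 22147) = (-28)² - 1*(-28165) = 784 + 28165 = 28949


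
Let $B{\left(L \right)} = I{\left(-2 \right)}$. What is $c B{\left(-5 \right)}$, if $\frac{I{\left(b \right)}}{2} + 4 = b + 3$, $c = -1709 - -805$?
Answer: $5424$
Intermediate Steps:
$c = -904$ ($c = -1709 + 805 = -904$)
$I{\left(b \right)} = -2 + 2 b$ ($I{\left(b \right)} = -8 + 2 \left(b + 3\right) = -8 + 2 \left(3 + b\right) = -8 + \left(6 + 2 b\right) = -2 + 2 b$)
$B{\left(L \right)} = -6$ ($B{\left(L \right)} = -2 + 2 \left(-2\right) = -2 - 4 = -6$)
$c B{\left(-5 \right)} = \left(-904\right) \left(-6\right) = 5424$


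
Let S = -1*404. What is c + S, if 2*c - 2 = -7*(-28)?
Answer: -305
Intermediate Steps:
S = -404
c = 99 (c = 1 + (-7*(-28))/2 = 1 + (1/2)*196 = 1 + 98 = 99)
c + S = 99 - 404 = -305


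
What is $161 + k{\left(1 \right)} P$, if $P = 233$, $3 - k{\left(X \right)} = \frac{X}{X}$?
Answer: $627$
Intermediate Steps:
$k{\left(X \right)} = 2$ ($k{\left(X \right)} = 3 - \frac{X}{X} = 3 - 1 = 2$)
$161 + k{\left(1 \right)} P = 161 + 2 \cdot 233 = 161 + 466 = 627$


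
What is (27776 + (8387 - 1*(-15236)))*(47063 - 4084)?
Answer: 2209077621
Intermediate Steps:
(27776 + (8387 - 1*(-15236)))*(47063 - 4084) = (27776 + (8387 + 15236))*42979 = (27776 + 23623)*42979 = 51399*42979 = 2209077621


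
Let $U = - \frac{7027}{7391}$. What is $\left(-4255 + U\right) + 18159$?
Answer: $\frac{102757437}{7391} \approx 13903.0$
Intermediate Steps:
$U = - \frac{7027}{7391}$ ($U = \left(-7027\right) \frac{1}{7391} = - \frac{7027}{7391} \approx -0.95075$)
$\left(-4255 + U\right) + 18159 = \left(-4255 - \frac{7027}{7391}\right) + 18159 = - \frac{31455732}{7391} + 18159 = \frac{102757437}{7391}$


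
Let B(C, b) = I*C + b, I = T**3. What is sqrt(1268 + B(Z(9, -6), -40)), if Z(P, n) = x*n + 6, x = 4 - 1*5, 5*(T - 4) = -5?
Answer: 4*sqrt(97) ≈ 39.395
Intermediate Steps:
T = 3 (T = 4 + (1/5)*(-5) = 4 - 1 = 3)
x = -1 (x = 4 - 5 = -1)
I = 27 (I = 3**3 = 27)
Z(P, n) = 6 - n (Z(P, n) = -n + 6 = 6 - n)
B(C, b) = b + 27*C (B(C, b) = 27*C + b = b + 27*C)
sqrt(1268 + B(Z(9, -6), -40)) = sqrt(1268 + (-40 + 27*(6 - 1*(-6)))) = sqrt(1268 + (-40 + 27*(6 + 6))) = sqrt(1268 + (-40 + 27*12)) = sqrt(1268 + (-40 + 324)) = sqrt(1268 + 284) = sqrt(1552) = 4*sqrt(97)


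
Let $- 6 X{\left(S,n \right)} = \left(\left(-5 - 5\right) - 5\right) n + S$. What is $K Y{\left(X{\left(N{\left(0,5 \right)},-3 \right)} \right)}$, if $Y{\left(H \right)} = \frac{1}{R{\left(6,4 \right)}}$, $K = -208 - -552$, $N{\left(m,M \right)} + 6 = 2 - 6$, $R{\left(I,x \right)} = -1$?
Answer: $-344$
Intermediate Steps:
$N{\left(m,M \right)} = -10$ ($N{\left(m,M \right)} = -6 + \left(2 - 6\right) = -6 - 4 = -10$)
$X{\left(S,n \right)} = - \frac{S}{6} + \frac{5 n}{2}$ ($X{\left(S,n \right)} = - \frac{\left(\left(-5 - 5\right) - 5\right) n + S}{6} = - \frac{\left(-10 - 5\right) n + S}{6} = - \frac{- 15 n + S}{6} = - \frac{S - 15 n}{6} = - \frac{S}{6} + \frac{5 n}{2}$)
$K = 344$ ($K = -208 + 552 = 344$)
$Y{\left(H \right)} = -1$ ($Y{\left(H \right)} = \frac{1}{-1} = -1$)
$K Y{\left(X{\left(N{\left(0,5 \right)},-3 \right)} \right)} = 344 \left(-1\right) = -344$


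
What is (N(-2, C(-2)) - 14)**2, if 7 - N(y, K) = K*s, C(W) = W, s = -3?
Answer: 169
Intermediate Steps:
N(y, K) = 7 + 3*K (N(y, K) = 7 - K*(-3) = 7 - (-3)*K = 7 + 3*K)
(N(-2, C(-2)) - 14)**2 = ((7 + 3*(-2)) - 14)**2 = ((7 - 6) - 14)**2 = (1 - 14)**2 = (-13)**2 = 169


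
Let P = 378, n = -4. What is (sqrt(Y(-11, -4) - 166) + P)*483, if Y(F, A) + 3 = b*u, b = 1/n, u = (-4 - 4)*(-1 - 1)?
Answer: 182574 + 483*I*sqrt(173) ≈ 1.8257e+5 + 6352.9*I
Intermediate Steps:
u = 16 (u = -8*(-2) = 16)
b = -1/4 (b = 1/(-4) = -1/4 ≈ -0.25000)
Y(F, A) = -7 (Y(F, A) = -3 - 1/4*16 = -3 - 4 = -7)
(sqrt(Y(-11, -4) - 166) + P)*483 = (sqrt(-7 - 166) + 378)*483 = (sqrt(-173) + 378)*483 = (I*sqrt(173) + 378)*483 = (378 + I*sqrt(173))*483 = 182574 + 483*I*sqrt(173)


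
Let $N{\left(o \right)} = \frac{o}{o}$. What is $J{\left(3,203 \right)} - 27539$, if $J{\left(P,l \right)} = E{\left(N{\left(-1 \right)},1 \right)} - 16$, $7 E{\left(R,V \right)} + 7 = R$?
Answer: $- \frac{192891}{7} \approx -27556.0$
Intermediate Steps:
$N{\left(o \right)} = 1$
$E{\left(R,V \right)} = -1 + \frac{R}{7}$
$J{\left(P,l \right)} = - \frac{118}{7}$ ($J{\left(P,l \right)} = \left(-1 + \frac{1}{7} \cdot 1\right) - 16 = \left(-1 + \frac{1}{7}\right) - 16 = - \frac{6}{7} - 16 = - \frac{118}{7}$)
$J{\left(3,203 \right)} - 27539 = - \frac{118}{7} - 27539 = - \frac{192891}{7}$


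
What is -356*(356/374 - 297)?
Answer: 19708516/187 ≈ 1.0539e+5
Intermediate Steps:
-356*(356/374 - 297) = -356*(356*(1/374) - 297) = -356*(178/187 - 297) = -356*(-55361/187) = 19708516/187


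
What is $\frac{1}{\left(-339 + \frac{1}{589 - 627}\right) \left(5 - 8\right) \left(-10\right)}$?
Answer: $- \frac{19}{193245} \approx -9.8321 \cdot 10^{-5}$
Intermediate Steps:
$\frac{1}{\left(-339 + \frac{1}{589 - 627}\right) \left(5 - 8\right) \left(-10\right)} = \frac{1}{\left(-339 + \frac{1}{-38}\right) \left(\left(-3\right) \left(-10\right)\right)} = \frac{1}{\left(-339 - \frac{1}{38}\right) 30} = \frac{1}{- \frac{12883}{38}} \cdot \frac{1}{30} = \left(- \frac{38}{12883}\right) \frac{1}{30} = - \frac{19}{193245}$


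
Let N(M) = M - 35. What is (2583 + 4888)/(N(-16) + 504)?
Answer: 7471/453 ≈ 16.492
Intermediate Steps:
N(M) = -35 + M
(2583 + 4888)/(N(-16) + 504) = (2583 + 4888)/((-35 - 16) + 504) = 7471/(-51 + 504) = 7471/453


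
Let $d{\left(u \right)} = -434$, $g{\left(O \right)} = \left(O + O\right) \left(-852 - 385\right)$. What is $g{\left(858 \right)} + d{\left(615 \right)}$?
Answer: $-2123126$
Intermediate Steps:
$g{\left(O \right)} = - 2474 O$ ($g{\left(O \right)} = 2 O \left(-1237\right) = - 2474 O$)
$g{\left(858 \right)} + d{\left(615 \right)} = \left(-2474\right) 858 - 434 = -2122692 - 434 = -2123126$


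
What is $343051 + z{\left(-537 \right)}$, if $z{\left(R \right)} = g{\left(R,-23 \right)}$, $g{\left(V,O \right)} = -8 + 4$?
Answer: $343047$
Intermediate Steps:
$g{\left(V,O \right)} = -4$
$z{\left(R \right)} = -4$
$343051 + z{\left(-537 \right)} = 343051 - 4 = 343047$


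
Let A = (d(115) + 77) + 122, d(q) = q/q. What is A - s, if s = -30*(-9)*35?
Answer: -9250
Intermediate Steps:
d(q) = 1
A = 200 (A = (1 + 77) + 122 = 78 + 122 = 200)
s = 9450 (s = 270*35 = 9450)
A - s = 200 - 1*9450 = 200 - 9450 = -9250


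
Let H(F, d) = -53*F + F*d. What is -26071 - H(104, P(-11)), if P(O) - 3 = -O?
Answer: -22015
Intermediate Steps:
P(O) = 3 - O
-26071 - H(104, P(-11)) = -26071 - 104*(-53 + (3 - 1*(-11))) = -26071 - 104*(-53 + (3 + 11)) = -26071 - 104*(-53 + 14) = -26071 - 104*(-39) = -26071 - 1*(-4056) = -26071 + 4056 = -22015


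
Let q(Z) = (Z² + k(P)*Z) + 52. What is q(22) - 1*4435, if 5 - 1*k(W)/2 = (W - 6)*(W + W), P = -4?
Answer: -7199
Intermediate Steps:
k(W) = 10 - 4*W*(-6 + W) (k(W) = 10 - 2*(W - 6)*(W + W) = 10 - 2*(-6 + W)*2*W = 10 - 4*W*(-6 + W))
q(Z) = 52 + Z² - 150*Z (q(Z) = (Z² + (10 - 4*(-4)² + 24*(-4))*Z) + 52 = (Z² + (10 - 4*16 - 96)*Z) + 52 = (Z² + (10 - 64 - 96)*Z) + 52 = (Z² - 150*Z) + 52 = 52 + Z² - 150*Z)
q(22) - 1*4435 = (52 + 22² - 150*22) - 1*4435 = (52 + 484 - 3300) - 4435 = -2764 - 4435 = -7199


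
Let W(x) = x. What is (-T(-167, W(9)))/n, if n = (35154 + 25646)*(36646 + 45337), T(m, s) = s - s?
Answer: 0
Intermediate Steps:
T(m, s) = 0
n = 4984566400 (n = 60800*81983 = 4984566400)
(-T(-167, W(9)))/n = -1*0/4984566400 = 0*(1/4984566400) = 0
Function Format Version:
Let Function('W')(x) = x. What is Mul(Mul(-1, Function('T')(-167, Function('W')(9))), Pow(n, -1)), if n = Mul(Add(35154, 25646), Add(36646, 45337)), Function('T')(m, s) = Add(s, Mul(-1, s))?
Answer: 0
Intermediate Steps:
Function('T')(m, s) = 0
n = 4984566400 (n = Mul(60800, 81983) = 4984566400)
Mul(Mul(-1, Function('T')(-167, Function('W')(9))), Pow(n, -1)) = Mul(Mul(-1, 0), Pow(4984566400, -1)) = Mul(0, Rational(1, 4984566400)) = 0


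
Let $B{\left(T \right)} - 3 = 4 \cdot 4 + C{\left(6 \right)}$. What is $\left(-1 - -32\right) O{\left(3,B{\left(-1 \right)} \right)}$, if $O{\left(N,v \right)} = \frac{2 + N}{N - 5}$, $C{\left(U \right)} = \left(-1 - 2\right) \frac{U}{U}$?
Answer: $- \frac{155}{2} \approx -77.5$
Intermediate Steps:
$C{\left(U \right)} = -3$ ($C{\left(U \right)} = \left(-3\right) 1 = -3$)
$B{\left(T \right)} = 16$ ($B{\left(T \right)} = 3 + \left(4 \cdot 4 - 3\right) = 3 + \left(16 - 3\right) = 3 + 13 = 16$)
$O{\left(N,v \right)} = \frac{2 + N}{-5 + N}$
$\left(-1 - -32\right) O{\left(3,B{\left(-1 \right)} \right)} = \left(-1 - -32\right) \frac{2 + 3}{-5 + 3} = \left(-1 + 32\right) \frac{1}{-2} \cdot 5 = 31 \left(\left(- \frac{1}{2}\right) 5\right) = 31 \left(- \frac{5}{2}\right) = - \frac{155}{2}$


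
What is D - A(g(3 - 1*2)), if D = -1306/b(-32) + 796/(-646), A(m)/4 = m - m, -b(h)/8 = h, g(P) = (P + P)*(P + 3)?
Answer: -261863/41344 ≈ -6.3338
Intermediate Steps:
g(P) = 2*P*(3 + P) (g(P) = (2*P)*(3 + P) = 2*P*(3 + P))
b(h) = -8*h
A(m) = 0 (A(m) = 4*(m - m) = 4*0 = 0)
D = -261863/41344 (D = -1306/((-8*(-32))) + 796/(-646) = -1306/256 + 796*(-1/646) = -1306*1/256 - 398/323 = -653/128 - 398/323 = -261863/41344 ≈ -6.3338)
D - A(g(3 - 1*2)) = -261863/41344 - 1*0 = -261863/41344 + 0 = -261863/41344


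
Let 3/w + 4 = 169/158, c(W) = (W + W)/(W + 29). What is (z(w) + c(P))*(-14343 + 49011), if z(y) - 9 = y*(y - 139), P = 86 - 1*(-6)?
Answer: 138367230526548/25938649 ≈ 5.3344e+6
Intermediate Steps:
P = 92 (P = 86 + 6 = 92)
c(W) = 2*W/(29 + W) (c(W) = (2*W)/(29 + W) = 2*W/(29 + W))
w = -474/463 (w = 3/(-4 + 169/158) = 3/(-463/158) = 3*(-158/463) = -474/463 ≈ -1.0238)
z(y) = 9 + y*(-139 + y) (z(y) = 9 + y*(y - 139) = 9 + y*(-139 + y))
(z(w) + c(P))*(-14343 + 49011) = ((9 + (-474/463)² - 139*(-474/463)) + 2*92/(29 + 92))*(-14343 + 49011) = ((9 + 224676/214369 + 65886/463) + 2*92/121)*34668 = (32659215/214369 + 2*92*(1/121))*34668 = (32659215/214369 + 184/121)*34668 = (3991208911/25938649)*34668 = 138367230526548/25938649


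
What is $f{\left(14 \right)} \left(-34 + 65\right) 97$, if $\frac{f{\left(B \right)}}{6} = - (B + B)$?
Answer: $-505176$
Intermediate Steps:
$f{\left(B \right)} = - 12 B$ ($f{\left(B \right)} = 6 \left(- (B + B)\right) = 6 \left(- 2 B\right) = - 12 B$)
$f{\left(14 \right)} \left(-34 + 65\right) 97 = \left(-12\right) 14 \left(-34 + 65\right) 97 = \left(-168\right) 31 \cdot 97 = \left(-5208\right) 97 = -505176$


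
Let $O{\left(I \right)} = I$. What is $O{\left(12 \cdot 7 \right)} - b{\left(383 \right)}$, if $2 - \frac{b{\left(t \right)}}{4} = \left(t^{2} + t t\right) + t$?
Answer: $1175120$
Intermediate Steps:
$b{\left(t \right)} = 8 - 8 t^{2} - 4 t$ ($b{\left(t \right)} = 8 - 4 \left(\left(t^{2} + t t\right) + t\right) = 8 - 4 \left(\left(t^{2} + t^{2}\right) + t\right) = 8 - 4 \left(2 t^{2} + t\right) = 8 - 4 \left(t + 2 t^{2}\right) = 8 - \left(4 t + 8 t^{2}\right) = 8 - 8 t^{2} - 4 t$)
$O{\left(12 \cdot 7 \right)} - b{\left(383 \right)} = 12 \cdot 7 - \left(8 - 8 \cdot 383^{2} - 1532\right) = 84 - \left(8 - 1173512 - 1532\right) = 84 - -1175036 = 84 + 1175036 = 1175120$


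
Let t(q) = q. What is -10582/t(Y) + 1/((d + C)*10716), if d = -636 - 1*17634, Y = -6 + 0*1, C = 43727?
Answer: 160374449855/90932404 ≈ 1763.7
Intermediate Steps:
Y = -6 (Y = -6 + 0 = -6)
d = -18270 (d = -636 - 17634 = -18270)
-10582/t(Y) + 1/((d + C)*10716) = -10582/(-6) + 1/((-18270 + 43727)*10716) = -10582*(-⅙) + (1/10716)/25457 = 5291/3 + (1/25457)*(1/10716) = 5291/3 + 1/272797212 = 160374449855/90932404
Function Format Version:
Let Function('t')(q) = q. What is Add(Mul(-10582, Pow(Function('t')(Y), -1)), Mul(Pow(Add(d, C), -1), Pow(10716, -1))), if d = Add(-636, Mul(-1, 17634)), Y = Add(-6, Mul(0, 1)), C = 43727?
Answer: Rational(160374449855, 90932404) ≈ 1763.7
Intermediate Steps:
Y = -6 (Y = Add(-6, 0) = -6)
d = -18270 (d = Add(-636, -17634) = -18270)
Add(Mul(-10582, Pow(Function('t')(Y), -1)), Mul(Pow(Add(d, C), -1), Pow(10716, -1))) = Add(Mul(-10582, Pow(-6, -1)), Mul(Pow(Add(-18270, 43727), -1), Pow(10716, -1))) = Add(Mul(-10582, Rational(-1, 6)), Mul(Pow(25457, -1), Rational(1, 10716))) = Add(Rational(5291, 3), Mul(Rational(1, 25457), Rational(1, 10716))) = Add(Rational(5291, 3), Rational(1, 272797212)) = Rational(160374449855, 90932404)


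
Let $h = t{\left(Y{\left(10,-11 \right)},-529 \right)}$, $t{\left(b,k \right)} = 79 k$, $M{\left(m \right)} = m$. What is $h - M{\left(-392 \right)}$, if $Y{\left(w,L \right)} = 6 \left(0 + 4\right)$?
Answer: $-41399$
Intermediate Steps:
$Y{\left(w,L \right)} = 24$ ($Y{\left(w,L \right)} = 6 \cdot 4 = 24$)
$h = -41791$ ($h = 79 \left(-529\right) = -41791$)
$h - M{\left(-392 \right)} = -41791 - -392 = -41791 + 392 = -41399$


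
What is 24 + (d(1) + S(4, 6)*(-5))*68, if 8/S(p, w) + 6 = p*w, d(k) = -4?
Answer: -3592/9 ≈ -399.11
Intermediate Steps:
S(p, w) = 8/(-6 + p*w)
24 + (d(1) + S(4, 6)*(-5))*68 = 24 + (-4 + (8/(-6 + 4*6))*(-5))*68 = 24 + (-4 + (8/(-6 + 24))*(-5))*68 = 24 + (-4 + (8/18)*(-5))*68 = 24 + (-4 + (8*(1/18))*(-5))*68 = 24 + (-4 + (4/9)*(-5))*68 = 24 + (-4 - 20/9)*68 = 24 - 56/9*68 = 24 - 3808/9 = -3592/9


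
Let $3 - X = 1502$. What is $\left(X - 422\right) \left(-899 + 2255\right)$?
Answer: $-2604876$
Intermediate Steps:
$X = -1499$ ($X = 3 - 1502 = -1499$)
$\left(X - 422\right) \left(-899 + 2255\right) = \left(-1499 - 422\right) \left(-899 + 2255\right) = \left(-1921\right) 1356 = -2604876$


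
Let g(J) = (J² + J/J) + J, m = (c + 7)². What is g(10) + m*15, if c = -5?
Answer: 171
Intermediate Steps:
m = 4 (m = (-5 + 7)² = 2² = 4)
g(J) = 1 + J + J² (g(J) = (J² + 1) + J = (1 + J²) + J = 1 + J + J²)
g(10) + m*15 = (1 + 10 + 10²) + 4*15 = (1 + 10 + 100) + 60 = 111 + 60 = 171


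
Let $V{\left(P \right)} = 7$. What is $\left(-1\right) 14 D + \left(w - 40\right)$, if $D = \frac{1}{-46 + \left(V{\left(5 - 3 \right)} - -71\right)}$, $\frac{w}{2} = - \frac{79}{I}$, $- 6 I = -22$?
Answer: $- \frac{14701}{176} \approx -83.528$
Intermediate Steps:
$I = \frac{11}{3}$ ($I = \left(- \frac{1}{6}\right) \left(-22\right) = \frac{11}{3} \approx 3.6667$)
$w = - \frac{474}{11}$ ($w = 2 \left(- \frac{79}{\frac{11}{3}}\right) = 2 \left(\left(-79\right) \frac{3}{11}\right) = 2 \left(- \frac{237}{11}\right) = - \frac{474}{11} \approx -43.091$)
$D = \frac{1}{32}$ ($D = \frac{1}{-46 + \left(7 - -71\right)} = \frac{1}{-46 + \left(7 + 71\right)} = \frac{1}{-46 + 78} = \frac{1}{32} \approx 0.03125$)
$\left(-1\right) 14 D + \left(w - 40\right) = \left(-1\right) 14 \cdot \frac{1}{32} - \frac{914}{11} = \left(-14\right) \frac{1}{32} - \frac{914}{11} = - \frac{7}{16} - \frac{914}{11} = - \frac{14701}{176}$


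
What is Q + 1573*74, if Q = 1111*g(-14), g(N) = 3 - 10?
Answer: 108625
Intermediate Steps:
g(N) = -7
Q = -7777 (Q = 1111*(-7) = -7777)
Q + 1573*74 = -7777 + 1573*74 = -7777 + 116402 = 108625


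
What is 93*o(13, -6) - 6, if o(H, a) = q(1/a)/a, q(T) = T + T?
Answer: -⅚ ≈ -0.83333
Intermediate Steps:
q(T) = 2*T
o(H, a) = 2/a² (o(H, a) = (2/a)/a = 2/a²)
93*o(13, -6) - 6 = 93*(2/(-6)²) - 6 = 93*(2*(1/36)) - 6 = 93*(1/18) - 6 = 31/6 - 6 = -⅚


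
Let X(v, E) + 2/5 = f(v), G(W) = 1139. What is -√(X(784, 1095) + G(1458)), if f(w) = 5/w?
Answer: -√22316685/140 ≈ -33.743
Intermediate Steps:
X(v, E) = -⅖ + 5/v
-√(X(784, 1095) + G(1458)) = -√((-⅖ + 5/784) + 1139) = -√(-1543/3920 + 1139) = -√(4463337/3920) = -√22316685/140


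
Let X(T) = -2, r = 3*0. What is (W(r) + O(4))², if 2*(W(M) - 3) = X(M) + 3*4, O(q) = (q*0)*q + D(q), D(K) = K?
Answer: 144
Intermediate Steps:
r = 0
O(q) = q (O(q) = (q*0)*q + q = 0*q + q = 0 + q = q)
W(M) = 8 (W(M) = 3 + (-2 + 3*4)/2 = 3 + (-2 + 12)/2 = 3 + (½)*10 = 3 + 5 = 8)
(W(r) + O(4))² = (8 + 4)² = 12² = 144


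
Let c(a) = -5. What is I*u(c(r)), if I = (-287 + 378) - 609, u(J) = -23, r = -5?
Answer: 11914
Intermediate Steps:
I = -518 (I = 91 - 609 = -518)
I*u(c(r)) = -518*(-23) = 11914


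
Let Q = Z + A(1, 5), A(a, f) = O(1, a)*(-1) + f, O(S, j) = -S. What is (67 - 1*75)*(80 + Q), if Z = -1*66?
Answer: -160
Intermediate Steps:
A(a, f) = 1 + f (A(a, f) = -1*1*(-1) + f = -1*(-1) + f = 1 + f)
Z = -66
Q = -60 (Q = -66 + (1 + 5) = -66 + 6 = -60)
(67 - 1*75)*(80 + Q) = (67 - 1*75)*(80 - 60) = (67 - 75)*20 = -8*20 = -160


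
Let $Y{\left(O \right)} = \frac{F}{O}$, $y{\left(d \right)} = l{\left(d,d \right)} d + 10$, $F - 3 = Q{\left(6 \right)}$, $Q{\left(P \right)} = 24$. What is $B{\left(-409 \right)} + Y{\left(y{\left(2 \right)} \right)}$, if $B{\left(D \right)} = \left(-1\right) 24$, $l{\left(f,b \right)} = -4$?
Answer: $- \frac{21}{2} \approx -10.5$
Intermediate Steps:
$B{\left(D \right)} = -24$
$F = 27$ ($F = 3 + 24 = 27$)
$y{\left(d \right)} = 10 - 4 d$ ($y{\left(d \right)} = - 4 d + 10 = 10 - 4 d$)
$Y{\left(O \right)} = \frac{27}{O}$
$B{\left(-409 \right)} + Y{\left(y{\left(2 \right)} \right)} = -24 + \frac{27}{10 - 8} = -24 + \frac{27}{2} = - \frac{21}{2}$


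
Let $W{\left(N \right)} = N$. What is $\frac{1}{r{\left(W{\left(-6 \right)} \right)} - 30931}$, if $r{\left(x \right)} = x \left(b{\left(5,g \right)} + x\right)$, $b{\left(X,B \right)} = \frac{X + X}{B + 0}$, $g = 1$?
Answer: $- \frac{1}{30955} \approx -3.2305 \cdot 10^{-5}$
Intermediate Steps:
$b{\left(X,B \right)} = \frac{2 X}{B}$
$r{\left(x \right)} = x \left(10 + x\right)$ ($r{\left(x \right)} = x \left(2 \cdot 5 \cdot 1^{-1} + x\right) = x \left(2 \cdot 5 \cdot 1 + x\right) = x \left(10 + x\right)$)
$\frac{1}{r{\left(W{\left(-6 \right)} \right)} - 30931} = \frac{1}{- 6 \left(10 - 6\right) - 30931} = \frac{1}{\left(-6\right) 4 - 30931} = \frac{1}{-24 - 30931} = \frac{1}{-30955} = - \frac{1}{30955}$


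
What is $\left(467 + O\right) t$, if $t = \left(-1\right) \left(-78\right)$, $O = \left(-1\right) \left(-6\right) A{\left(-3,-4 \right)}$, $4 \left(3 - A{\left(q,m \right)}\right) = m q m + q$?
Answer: $43797$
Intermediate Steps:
$A{\left(q,m \right)} = 3 - \frac{q}{4} - \frac{q m^{2}}{4}$ ($A{\left(q,m \right)} = 3 - \frac{m q m + q}{4} = 3 - \frac{q m^{2} + q}{4} = 3 - \frac{q + q m^{2}}{4} = 3 - \left(\frac{q}{4} + \frac{q m^{2}}{4}\right) = 3 - \frac{q}{4} - \frac{q m^{2}}{4}$)
$O = \frac{189}{2}$ ($O = \left(-1\right) \left(-6\right) \left(3 - - \frac{3}{4} - - \frac{3 \left(-4\right)^{2}}{4}\right) = 6 \left(3 + \frac{3}{4} - \left(- \frac{3}{4}\right) 16\right) = 6 \left(3 + \frac{3}{4} + 12\right) = 6 \cdot \frac{63}{4} = \frac{189}{2} \approx 94.5$)
$t = 78$
$\left(467 + O\right) t = \left(467 + \frac{189}{2}\right) 78 = \frac{1123}{2} \cdot 78 = 43797$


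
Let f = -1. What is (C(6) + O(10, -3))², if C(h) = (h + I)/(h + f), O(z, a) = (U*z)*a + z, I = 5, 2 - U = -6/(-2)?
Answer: 44521/25 ≈ 1780.8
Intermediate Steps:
U = -1 (U = 2 - (-6)/(-2) = 2 - (-6)*(-1)/2 = 2 - 1*3 = 2 - 3 = -1)
O(z, a) = z - a*z (O(z, a) = (-z)*a + z = -a*z + z = z - a*z)
C(h) = (5 + h)/(-1 + h) (C(h) = (h + 5)/(h - 1) = (5 + h)/(-1 + h))
(C(6) + O(10, -3))² = ((5 + 6)/(-1 + 6) + 10*(1 - 1*(-3)))² = (11/5 + 10*(1 + 3))² = ((⅕)*11 + 10*4)² = (11/5 + 40)² = (211/5)² = 44521/25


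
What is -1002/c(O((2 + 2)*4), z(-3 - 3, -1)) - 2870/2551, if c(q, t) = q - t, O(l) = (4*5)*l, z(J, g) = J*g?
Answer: -1728641/400507 ≈ -4.3161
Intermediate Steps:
O(l) = 20*l
-1002/c(O((2 + 2)*4), z(-3 - 3, -1)) - 2870/2551 = -1002/(20*((2 + 2)*4) - (-3 - 3)*(-1)) - 2870/2551 = -1002/(20*(4*4) - (-6)*(-1)) - 2870/2551 = -1002/(20*16 - 1*6) - 1*2870/2551 = -1002/(320 - 6) - 2870/2551 = -1002/314 - 2870/2551 = -1002*1/314 - 2870/2551 = -501/157 - 2870/2551 = -1728641/400507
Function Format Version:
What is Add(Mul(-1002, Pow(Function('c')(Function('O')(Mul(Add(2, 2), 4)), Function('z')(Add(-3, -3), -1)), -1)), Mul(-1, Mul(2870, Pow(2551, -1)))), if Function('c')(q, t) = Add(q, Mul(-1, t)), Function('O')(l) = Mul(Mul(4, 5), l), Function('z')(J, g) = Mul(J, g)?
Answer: Rational(-1728641, 400507) ≈ -4.3161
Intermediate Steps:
Function('O')(l) = Mul(20, l)
Add(Mul(-1002, Pow(Function('c')(Function('O')(Mul(Add(2, 2), 4)), Function('z')(Add(-3, -3), -1)), -1)), Mul(-1, Mul(2870, Pow(2551, -1)))) = Add(Mul(-1002, Pow(Add(Mul(20, Mul(Add(2, 2), 4)), Mul(-1, Mul(Add(-3, -3), -1))), -1)), Mul(-1, Mul(2870, Pow(2551, -1)))) = Add(Mul(-1002, Pow(Add(Mul(20, Mul(4, 4)), Mul(-1, Mul(-6, -1))), -1)), Mul(-1, Mul(2870, Rational(1, 2551)))) = Add(Mul(-1002, Pow(Add(Mul(20, 16), Mul(-1, 6)), -1)), Mul(-1, Rational(2870, 2551))) = Add(Mul(-1002, Pow(Add(320, -6), -1)), Rational(-2870, 2551)) = Add(Mul(-1002, Pow(314, -1)), Rational(-2870, 2551)) = Add(Mul(-1002, Rational(1, 314)), Rational(-2870, 2551)) = Add(Rational(-501, 157), Rational(-2870, 2551)) = Rational(-1728641, 400507)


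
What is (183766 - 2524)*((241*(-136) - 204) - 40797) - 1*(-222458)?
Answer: -13371268576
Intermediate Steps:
(183766 - 2524)*((241*(-136) - 204) - 40797) - 1*(-222458) = 181242*((-32776 - 204) - 40797) + 222458 = 181242*(-32980 - 40797) + 222458 = 181242*(-73777) + 222458 = -13371491034 + 222458 = -13371268576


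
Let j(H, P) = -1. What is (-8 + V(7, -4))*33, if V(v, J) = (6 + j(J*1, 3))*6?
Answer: 726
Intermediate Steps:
V(v, J) = 30 (V(v, J) = (6 - 1)*6 = 5*6 = 30)
(-8 + V(7, -4))*33 = (-8 + 30)*33 = 22*33 = 726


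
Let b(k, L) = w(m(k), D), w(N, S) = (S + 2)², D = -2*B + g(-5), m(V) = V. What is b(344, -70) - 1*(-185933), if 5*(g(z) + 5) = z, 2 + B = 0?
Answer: 185933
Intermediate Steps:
B = -2 (B = -2 + 0 = -2)
g(z) = -5 + z/5
D = -2 (D = -2*(-2) + (-5 + (⅕)*(-5)) = 4 + (-5 - 1) = 4 - 6 = -2)
w(N, S) = (2 + S)²
b(k, L) = 0 (b(k, L) = (2 - 2)² = 0² = 0)
b(344, -70) - 1*(-185933) = 0 - 1*(-185933) = 0 + 185933 = 185933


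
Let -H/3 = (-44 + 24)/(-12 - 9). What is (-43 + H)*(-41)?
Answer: 13161/7 ≈ 1880.1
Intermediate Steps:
H = -20/7 (H = -3*(-44 + 24)/(-12 - 9) = -(-60)/(-21) = -(-60)*(-1)/21 = -3*20/21 = -20/7 ≈ -2.8571)
(-43 + H)*(-41) = (-43 - 20/7)*(-41) = -321/7*(-41) = 13161/7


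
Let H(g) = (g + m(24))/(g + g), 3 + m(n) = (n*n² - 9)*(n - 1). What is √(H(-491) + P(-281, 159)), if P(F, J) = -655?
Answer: I*√943172702/982 ≈ 31.274*I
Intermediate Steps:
m(n) = -3 + (-1 + n)*(-9 + n³) (m(n) = -3 + (n*n² - 9)*(n - 1) = -3 + (n³ - 9)*(-1 + n) = -3 + (-9 + n³)*(-1 + n) = -3 + (-1 + n)*(-9 + n³))
H(g) = (317742 + g)/(2*g) (H(g) = (g + (6 + 24⁴ - 1*24³ - 9*24))/(g + g) = (g + (6 + 331776 - 1*13824 - 216))/((2*g)) = (g + (6 + 331776 - 13824 - 216))*(1/(2*g)) = (g + 317742)*(1/(2*g)) = (317742 + g)*(1/(2*g)) = (317742 + g)/(2*g))
√(H(-491) + P(-281, 159)) = √((½)*(317742 - 491)/(-491) - 655) = √((½)*(-1/491)*317251 - 655) = √(-317251/982 - 655) = √(-960461/982) = I*√943172702/982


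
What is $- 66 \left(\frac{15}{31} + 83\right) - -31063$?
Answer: $\frac{792145}{31} \approx 25553.0$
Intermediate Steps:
$- 66 \left(\frac{15}{31} + 83\right) - -31063 = - 66 \left(15 \cdot \frac{1}{31} + 83\right) + 31063 = - 66 \left(\frac{15}{31} + 83\right) + 31063 = \left(-66\right) \frac{2588}{31} + 31063 = - \frac{170808}{31} + 31063 = \frac{792145}{31}$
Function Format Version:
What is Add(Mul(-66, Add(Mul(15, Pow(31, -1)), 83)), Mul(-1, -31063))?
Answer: Rational(792145, 31) ≈ 25553.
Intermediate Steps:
Add(Mul(-66, Add(Mul(15, Pow(31, -1)), 83)), Mul(-1, -31063)) = Add(Mul(-66, Add(Mul(15, Rational(1, 31)), 83)), 31063) = Add(Mul(-66, Add(Rational(15, 31), 83)), 31063) = Add(Mul(-66, Rational(2588, 31)), 31063) = Add(Rational(-170808, 31), 31063) = Rational(792145, 31)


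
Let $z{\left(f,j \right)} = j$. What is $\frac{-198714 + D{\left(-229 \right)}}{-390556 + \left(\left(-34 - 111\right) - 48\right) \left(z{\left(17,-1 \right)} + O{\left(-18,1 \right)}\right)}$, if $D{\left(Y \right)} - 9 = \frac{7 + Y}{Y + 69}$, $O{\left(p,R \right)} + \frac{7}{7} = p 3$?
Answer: $\frac{15896289}{30379840} \approx 0.52325$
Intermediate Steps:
$O{\left(p,R \right)} = -1 + 3 p$ ($O{\left(p,R \right)} = -1 + p 3 = -1 + 3 p$)
$D{\left(Y \right)} = 9 + \frac{7 + Y}{69 + Y}$ ($D{\left(Y \right)} = 9 + \frac{7 + Y}{Y + 69} = 9 + \frac{7 + Y}{69 + Y}$)
$\frac{-198714 + D{\left(-229 \right)}}{-390556 + \left(\left(-34 - 111\right) - 48\right) \left(z{\left(17,-1 \right)} + O{\left(-18,1 \right)}\right)} = \frac{-198714 + \frac{2 \left(314 + 5 \left(-229\right)\right)}{69 - 229}}{-390556 + \left(\left(-34 - 111\right) - 48\right) \left(-1 + \left(-1 + 3 \left(-18\right)\right)\right)} = \frac{-198714 + \frac{2 \left(314 - 1145\right)}{-160}}{-390556 + \left(-145 - 48\right) \left(-1 - 55\right)} = \frac{-198714 + 2 \left(- \frac{1}{160}\right) \left(-831\right)}{-390556 - 193 \left(-1 - 55\right)} = \frac{-198714 + \frac{831}{80}}{-390556 - -10808} = - \frac{15896289}{80 \left(-390556 + 10808\right)} = - \frac{15896289}{80 \left(-379748\right)} = \left(- \frac{15896289}{80}\right) \left(- \frac{1}{379748}\right) = \frac{15896289}{30379840}$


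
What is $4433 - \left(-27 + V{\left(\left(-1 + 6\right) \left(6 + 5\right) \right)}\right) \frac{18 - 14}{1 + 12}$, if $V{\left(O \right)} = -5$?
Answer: $\frac{57757}{13} \approx 4442.8$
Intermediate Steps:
$4433 - \left(-27 + V{\left(\left(-1 + 6\right) \left(6 + 5\right) \right)}\right) \frac{18 - 14}{1 + 12} = 4433 - \left(-27 - 5\right) \frac{18 - 14}{1 + 12} = 4433 - - 32 \cdot \frac{4}{13} = 4433 - - 32 \cdot 4 \cdot \frac{1}{13} = 4433 - \left(-32\right) \frac{4}{13} = 4433 - - \frac{128}{13} = 4433 + \frac{128}{13} = \frac{57757}{13}$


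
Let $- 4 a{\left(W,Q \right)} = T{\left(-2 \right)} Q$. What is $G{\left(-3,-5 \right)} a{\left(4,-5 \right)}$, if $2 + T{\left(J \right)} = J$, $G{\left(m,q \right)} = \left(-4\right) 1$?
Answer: $20$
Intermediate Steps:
$G{\left(m,q \right)} = -4$
$T{\left(J \right)} = -2 + J$
$a{\left(W,Q \right)} = Q$ ($a{\left(W,Q \right)} = - \frac{\left(-2 - 2\right) Q}{4} = - \frac{\left(-4\right) Q}{4} = Q$)
$G{\left(-3,-5 \right)} a{\left(4,-5 \right)} = \left(-4\right) \left(-5\right) = 20$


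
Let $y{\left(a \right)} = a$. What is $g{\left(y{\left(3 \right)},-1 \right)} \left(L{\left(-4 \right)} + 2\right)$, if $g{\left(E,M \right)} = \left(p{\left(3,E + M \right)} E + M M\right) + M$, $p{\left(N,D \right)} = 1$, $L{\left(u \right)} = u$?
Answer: $-6$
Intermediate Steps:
$g{\left(E,M \right)} = E + M + M^{2}$ ($g{\left(E,M \right)} = \left(1 E + M M\right) + M = \left(E + M^{2}\right) + M = E + M + M^{2}$)
$g{\left(y{\left(3 \right)},-1 \right)} \left(L{\left(-4 \right)} + 2\right) = \left(3 - 1 + \left(-1\right)^{2}\right) \left(-4 + 2\right) = \left(3 - 1 + 1\right) \left(-2\right) = 3 \left(-2\right) = -6$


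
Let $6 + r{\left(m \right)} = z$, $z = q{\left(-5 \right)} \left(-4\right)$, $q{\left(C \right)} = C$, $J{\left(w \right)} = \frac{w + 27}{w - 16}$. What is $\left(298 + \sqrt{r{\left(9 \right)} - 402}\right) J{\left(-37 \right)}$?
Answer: $\frac{2980}{53} + \frac{20 i \sqrt{97}}{53} \approx 56.226 + 3.7165 i$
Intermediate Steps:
$J{\left(w \right)} = \frac{27 + w}{-16 + w}$
$z = 20$ ($z = \left(-5\right) \left(-4\right) = 20$)
$r{\left(m \right)} = 14$ ($r{\left(m \right)} = -6 + 20 = 14$)
$\left(298 + \sqrt{r{\left(9 \right)} - 402}\right) J{\left(-37 \right)} = \left(298 + \sqrt{14 - 402}\right) \frac{27 - 37}{-16 - 37} = \left(298 + \sqrt{-388}\right) \frac{1}{-53} \left(-10\right) = \left(298 + 2 i \sqrt{97}\right) \left(\left(- \frac{1}{53}\right) \left(-10\right)\right) = \left(298 + 2 i \sqrt{97}\right) \frac{10}{53} = \frac{2980}{53} + \frac{20 i \sqrt{97}}{53}$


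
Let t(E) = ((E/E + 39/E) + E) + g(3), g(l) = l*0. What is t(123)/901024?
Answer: 5097/36941984 ≈ 0.00013797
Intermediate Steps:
g(l) = 0
t(E) = 1 + E + 39/E (t(E) = ((E/E + 39/E) + E) + 0 = ((1 + 39/E) + E) + 0 = (1 + E + 39/E) + 0 = 1 + E + 39/E)
t(123)/901024 = (1 + 123 + 39/123)/901024 = (1 + 123 + 39*(1/123))*(1/901024) = (1 + 123 + 13/41)*(1/901024) = (5097/41)*(1/901024) = 5097/36941984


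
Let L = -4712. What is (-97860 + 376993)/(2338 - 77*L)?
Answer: 279133/365162 ≈ 0.76441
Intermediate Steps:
(-97860 + 376993)/(2338 - 77*L) = (-97860 + 376993)/(2338 - 77*(-4712)) = 279133/(2338 + 362824) = 279133/365162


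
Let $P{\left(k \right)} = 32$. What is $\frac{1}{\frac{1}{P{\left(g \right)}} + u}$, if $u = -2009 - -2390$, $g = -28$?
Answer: $\frac{32}{12193} \approx 0.0026245$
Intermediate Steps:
$u = 381$ ($u = -2009 + 2390 = 381$)
$\frac{1}{\frac{1}{P{\left(g \right)}} + u} = \frac{1}{\frac{1}{32} + 381} = \frac{1}{\frac{12193}{32}} = \frac{32}{12193}$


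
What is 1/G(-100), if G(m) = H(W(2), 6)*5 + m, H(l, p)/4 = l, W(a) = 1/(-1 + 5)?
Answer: -1/95 ≈ -0.010526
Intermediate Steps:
W(a) = ¼ (W(a) = 1/4 = ¼)
H(l, p) = 4*l
G(m) = 5 + m (G(m) = (4*(¼))*5 + m = 1*5 + m = 5 + m)
1/G(-100) = 1/(5 - 100) = 1/(-95) = -1/95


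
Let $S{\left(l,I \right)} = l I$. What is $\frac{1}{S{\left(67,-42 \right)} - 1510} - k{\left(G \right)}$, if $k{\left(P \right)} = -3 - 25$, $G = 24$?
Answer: $\frac{121071}{4324} \approx 28.0$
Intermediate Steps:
$S{\left(l,I \right)} = I l$
$k{\left(P \right)} = -28$
$\frac{1}{S{\left(67,-42 \right)} - 1510} - k{\left(G \right)} = \frac{1}{\left(-42\right) 67 - 1510} - -28 = \frac{1}{-2814 - 1510} + 28 = \frac{1}{-4324} + 28 = - \frac{1}{4324} + 28 = \frac{121071}{4324}$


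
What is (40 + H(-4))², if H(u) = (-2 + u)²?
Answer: 5776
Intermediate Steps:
(40 + H(-4))² = (40 + (-2 - 4)²)² = (40 + (-6)²)² = (40 + 36)² = 76² = 5776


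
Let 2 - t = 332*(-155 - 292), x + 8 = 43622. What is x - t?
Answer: -104792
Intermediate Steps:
x = 43614 (x = -8 + 43622 = 43614)
t = 148406 (t = 2 - 332*(-155 - 292) = 2 - 332*(-447) = 2 - 1*(-148404) = 2 + 148404 = 148406)
x - t = 43614 - 1*148406 = 43614 - 148406 = -104792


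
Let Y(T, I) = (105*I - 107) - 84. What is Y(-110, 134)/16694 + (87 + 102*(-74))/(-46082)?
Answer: 191031503/192323227 ≈ 0.99328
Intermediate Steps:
Y(T, I) = -191 + 105*I (Y(T, I) = (-107 + 105*I) - 84 = -191 + 105*I)
Y(-110, 134)/16694 + (87 + 102*(-74))/(-46082) = (-191 + 105*134)/16694 + (87 + 102*(-74))/(-46082) = (-191 + 14070)*(1/16694) + (87 - 7548)*(-1/46082) = 13879*(1/16694) - 7461*(-1/46082) = 13879/16694 + 7461/46082 = 191031503/192323227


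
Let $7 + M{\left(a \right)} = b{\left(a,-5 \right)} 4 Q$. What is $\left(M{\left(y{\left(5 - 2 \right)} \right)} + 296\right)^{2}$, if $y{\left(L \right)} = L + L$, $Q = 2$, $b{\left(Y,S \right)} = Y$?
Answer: $113569$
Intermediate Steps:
$y{\left(L \right)} = 2 L$
$M{\left(a \right)} = -7 + 8 a$ ($M{\left(a \right)} = -7 + a 4 \cdot 2 = -7 + 4 a 2 = -7 + 8 a$)
$\left(M{\left(y{\left(5 - 2 \right)} \right)} + 296\right)^{2} = \left(\left(-7 + 8 \cdot 2 \left(5 - 2\right)\right) + 296\right)^{2} = \left(\left(-7 + 8 \cdot 2 \cdot 3\right) + 296\right)^{2} = \left(\left(-7 + 8 \cdot 6\right) + 296\right)^{2} = \left(\left(-7 + 48\right) + 296\right)^{2} = \left(41 + 296\right)^{2} = 337^{2} = 113569$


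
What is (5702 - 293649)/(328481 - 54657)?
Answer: -287947/273824 ≈ -1.0516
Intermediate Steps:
(5702 - 293649)/(328481 - 54657) = -287947/273824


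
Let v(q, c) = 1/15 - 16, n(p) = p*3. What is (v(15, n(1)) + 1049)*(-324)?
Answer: -1673568/5 ≈ -3.3471e+5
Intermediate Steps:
n(p) = 3*p
v(q, c) = -239/15 (v(q, c) = 1/15 - 16 = -239/15)
(v(15, n(1)) + 1049)*(-324) = (-239/15 + 1049)*(-324) = (15496/15)*(-324) = -1673568/5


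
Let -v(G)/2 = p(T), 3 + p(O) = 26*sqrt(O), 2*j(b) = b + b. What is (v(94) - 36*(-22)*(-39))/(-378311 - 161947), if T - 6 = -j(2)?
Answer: 15493/270129 ≈ 0.057354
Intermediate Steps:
j(b) = b (j(b) = (b + b)/2 = (2*b)/2 = b)
T = 4 (T = 6 - 1*2 = 6 - 2 = 4)
p(O) = -3 + 26*sqrt(O)
v(G) = -98 (v(G) = -2*(-3 + 26*sqrt(4)) = -2*(-3 + 26*2) = -2*(-3 + 52) = -2*49 = -98)
(v(94) - 36*(-22)*(-39))/(-378311 - 161947) = (-98 - 36*(-22)*(-39))/(-378311 - 161947) = (-98 + 792*(-39))/(-540258) = (-98 - 30888)*(-1/540258) = -30986*(-1/540258) = 15493/270129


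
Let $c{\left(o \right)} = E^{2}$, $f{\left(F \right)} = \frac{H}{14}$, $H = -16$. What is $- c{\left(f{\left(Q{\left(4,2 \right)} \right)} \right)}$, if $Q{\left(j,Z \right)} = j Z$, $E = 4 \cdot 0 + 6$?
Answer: $-36$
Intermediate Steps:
$E = 6$ ($E = 0 + 6 = 6$)
$Q{\left(j,Z \right)} = Z j$
$f{\left(F \right)} = - \frac{8}{7}$ ($f{\left(F \right)} = - \frac{16}{14} = \left(-16\right) \frac{1}{14} = - \frac{8}{7}$)
$c{\left(o \right)} = 36$ ($c{\left(o \right)} = 6^{2} = 36$)
$- c{\left(f{\left(Q{\left(4,2 \right)} \right)} \right)} = \left(-1\right) 36 = -36$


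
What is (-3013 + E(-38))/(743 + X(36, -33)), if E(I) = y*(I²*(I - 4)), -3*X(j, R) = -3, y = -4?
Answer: 239579/744 ≈ 322.01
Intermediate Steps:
X(j, R) = 1 (X(j, R) = -⅓*(-3) = 1)
E(I) = -4*I²*(-4 + I) (E(I) = -4*I²*(I - 4) = -4*I²*(-4 + I))
(-3013 + E(-38))/(743 + X(36, -33)) = (-3013 + 4*(-38)²*(4 - 1*(-38)))/(743 + 1) = (-3013 + 4*1444*(4 + 38))/744 = (-3013 + 4*1444*42)*(1/744) = (-3013 + 242592)*(1/744) = 239579*(1/744) = 239579/744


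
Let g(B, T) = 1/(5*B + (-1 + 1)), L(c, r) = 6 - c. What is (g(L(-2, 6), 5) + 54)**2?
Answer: 4669921/1600 ≈ 2918.7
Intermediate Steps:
g(B, T) = 1/(5*B) (g(B, T) = 1/(5*B + 0) = 1/(5*B))
(g(L(-2, 6), 5) + 54)**2 = (1/(5*(6 - 1*(-2))) + 54)**2 = (1/(5*(6 + 2)) + 54)**2 = ((1/5)/8 + 54)**2 = ((1/5)*(1/8) + 54)**2 = (1/40 + 54)**2 = (2161/40)**2 = 4669921/1600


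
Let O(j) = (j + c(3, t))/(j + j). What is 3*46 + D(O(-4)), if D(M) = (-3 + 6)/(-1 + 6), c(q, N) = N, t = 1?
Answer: 693/5 ≈ 138.60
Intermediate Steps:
O(j) = (1 + j)/(2*j) (O(j) = (j + 1)/(j + j) = (1 + j)/((2*j)) = (1 + j)*(1/(2*j)) = (1 + j)/(2*j))
D(M) = 3/5
3*46 + D(O(-4)) = 3*46 + 3/5 = 138 + 3/5 = 693/5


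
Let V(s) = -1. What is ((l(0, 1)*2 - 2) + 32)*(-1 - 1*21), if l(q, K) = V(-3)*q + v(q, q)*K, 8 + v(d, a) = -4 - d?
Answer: -132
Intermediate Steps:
v(d, a) = -12 - d (v(d, a) = -8 + (-4 - d) = -12 - d)
l(q, K) = -q + K*(-12 - q) (l(q, K) = -q + (-12 - q)*K = -q + K*(-12 - q))
((l(0, 1)*2 - 2) + 32)*(-1 - 1*21) = (((-1*0 - 1*1*(12 + 0))*2 - 2) + 32)*(-1 - 1*21) = (((0 - 1*1*12)*2 - 2) + 32)*(-1 - 21) = (((0 - 12)*2 - 2) + 32)*(-22) = ((-12*2 - 2) + 32)*(-22) = ((-24 - 2) + 32)*(-22) = (-26 + 32)*(-22) = 6*(-22) = -132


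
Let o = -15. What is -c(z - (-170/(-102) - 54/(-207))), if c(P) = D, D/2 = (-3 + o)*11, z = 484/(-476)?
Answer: 396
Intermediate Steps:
z = -121/119 (z = 484*(-1/476) = -121/119 ≈ -1.0168)
D = -396 (D = 2*((-3 - 15)*11) = 2*(-18*11) = 2*(-198) = -396)
c(P) = -396
-c(z - (-170/(-102) - 54/(-207))) = -1*(-396) = 396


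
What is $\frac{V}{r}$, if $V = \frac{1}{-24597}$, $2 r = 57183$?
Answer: $- \frac{2}{1406530251} \approx -1.4219 \cdot 10^{-9}$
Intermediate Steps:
$r = \frac{57183}{2}$ ($r = \frac{1}{2} \cdot 57183 = \frac{57183}{2} \approx 28592.0$)
$V = - \frac{1}{24597} \approx -4.0655 \cdot 10^{-5}$
$\frac{V}{r} = - \frac{1}{24597 \cdot \frac{57183}{2}} = \left(- \frac{1}{24597}\right) \frac{2}{57183} = - \frac{2}{1406530251}$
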